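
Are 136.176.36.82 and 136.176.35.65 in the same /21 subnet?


Mask: 255.255.248.0
136.176.36.82 AND mask = 136.176.32.0
136.176.35.65 AND mask = 136.176.32.0
Yes, same subnet (136.176.32.0)


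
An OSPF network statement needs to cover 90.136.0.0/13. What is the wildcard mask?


Subnet mask: 255.248.0.0
Wildcard = 255.255.255.255 - subnet mask
255 - 255 = 0
255 - 248 = 7
255 - 0 = 255
255 - 0 = 255
Wildcard: 0.7.255.255


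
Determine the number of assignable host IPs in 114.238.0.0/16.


Host bits = 32 - 16 = 16
Total addresses = 2^16 = 65536
Usable = total - 2 (network and broadcast)
Usable hosts: 65534


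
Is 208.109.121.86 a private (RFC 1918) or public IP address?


RFC 1918 private ranges:
  10.0.0.0/8 (10.0.0.0 - 10.255.255.255)
  172.16.0.0/12 (172.16.0.0 - 172.31.255.255)
  192.168.0.0/16 (192.168.0.0 - 192.168.255.255)
Public (not in any RFC 1918 range)


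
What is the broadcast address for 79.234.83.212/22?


Network: 79.234.80.0/22
Host bits = 10
Set all host bits to 1:
Broadcast: 79.234.83.255


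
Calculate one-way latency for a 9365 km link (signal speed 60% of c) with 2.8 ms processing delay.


Speed = 0.6 * 3e5 km/s = 180000 km/s
Propagation delay = 9365 / 180000 = 0.052 s = 52.0278 ms
Processing delay = 2.8 ms
Total one-way latency = 54.8278 ms


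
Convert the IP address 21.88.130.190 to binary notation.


21 = 00010101
88 = 01011000
130 = 10000010
190 = 10111110
Binary: 00010101.01011000.10000010.10111110


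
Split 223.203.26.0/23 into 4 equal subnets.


New prefix = 23 + 2 = 25
Each subnet has 128 addresses
  223.203.26.0/25
  223.203.26.128/25
  223.203.27.0/25
  223.203.27.128/25
Subnets: 223.203.26.0/25, 223.203.26.128/25, 223.203.27.0/25, 223.203.27.128/25


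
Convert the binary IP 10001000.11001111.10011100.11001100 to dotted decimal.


10001000 = 136
11001111 = 207
10011100 = 156
11001100 = 204
IP: 136.207.156.204


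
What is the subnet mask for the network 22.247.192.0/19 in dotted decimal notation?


/19 means 19 network bits, 13 host bits
Binary: 11111111111111111110000000000000
Mask: 255.255.224.0


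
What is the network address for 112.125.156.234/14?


IP:   01110000.01111101.10011100.11101010
Mask: 11111111.11111100.00000000.00000000
AND operation:
Net:  01110000.01111100.00000000.00000000
Network: 112.124.0.0/14


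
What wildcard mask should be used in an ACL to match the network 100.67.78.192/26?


Subnet mask: 255.255.255.192
Wildcard = 255.255.255.255 - subnet mask
255 - 255 = 0
255 - 255 = 0
255 - 255 = 0
255 - 192 = 63
Wildcard: 0.0.0.63


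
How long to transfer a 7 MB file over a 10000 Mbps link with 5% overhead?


Effective throughput = 10000 * (1 - 5/100) = 9500 Mbps
File size in Mb = 7 * 8 = 56 Mb
Time = 56 / 9500
Time = 0.0059 seconds


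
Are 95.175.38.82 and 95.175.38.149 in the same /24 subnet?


Mask: 255.255.255.0
95.175.38.82 AND mask = 95.175.38.0
95.175.38.149 AND mask = 95.175.38.0
Yes, same subnet (95.175.38.0)


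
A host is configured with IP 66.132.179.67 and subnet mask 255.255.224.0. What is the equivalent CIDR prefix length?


Binary: 11111111.11111111.11100000.00000000
Count leading 1s
Prefix: /19


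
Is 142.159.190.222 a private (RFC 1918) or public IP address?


RFC 1918 private ranges:
  10.0.0.0/8 (10.0.0.0 - 10.255.255.255)
  172.16.0.0/12 (172.16.0.0 - 172.31.255.255)
  192.168.0.0/16 (192.168.0.0 - 192.168.255.255)
Public (not in any RFC 1918 range)


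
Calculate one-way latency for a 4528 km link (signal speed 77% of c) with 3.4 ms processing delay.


Speed = 0.77 * 3e5 km/s = 231000 km/s
Propagation delay = 4528 / 231000 = 0.0196 s = 19.6017 ms
Processing delay = 3.4 ms
Total one-way latency = 23.0017 ms


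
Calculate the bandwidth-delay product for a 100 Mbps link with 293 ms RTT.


BDP = bandwidth * RTT
= 100 Mbps * 293 ms
= 100 * 1e6 * 293 / 1000 bits
= 29300000 bits
= 3662500 bytes
= 3576.6602 KB
BDP = 29300000 bits (3662500 bytes)


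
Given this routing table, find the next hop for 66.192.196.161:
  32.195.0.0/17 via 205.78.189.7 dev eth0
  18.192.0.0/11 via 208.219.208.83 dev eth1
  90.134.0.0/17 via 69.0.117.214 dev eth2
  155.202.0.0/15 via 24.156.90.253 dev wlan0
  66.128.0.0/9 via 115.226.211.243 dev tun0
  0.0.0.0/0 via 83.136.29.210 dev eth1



Longest prefix match for 66.192.196.161:
  /17 32.195.0.0: no
  /11 18.192.0.0: no
  /17 90.134.0.0: no
  /15 155.202.0.0: no
  /9 66.128.0.0: MATCH
  /0 0.0.0.0: MATCH
Selected: next-hop 115.226.211.243 via tun0 (matched /9)


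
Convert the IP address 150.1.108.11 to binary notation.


150 = 10010110
1 = 00000001
108 = 01101100
11 = 00001011
Binary: 10010110.00000001.01101100.00001011


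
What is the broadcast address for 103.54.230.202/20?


Network: 103.54.224.0/20
Host bits = 12
Set all host bits to 1:
Broadcast: 103.54.239.255


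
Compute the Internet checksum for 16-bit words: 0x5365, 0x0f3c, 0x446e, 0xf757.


Sum all words (with carry folding):
+ 0x5365 = 0x5365
+ 0x0f3c = 0x62a1
+ 0x446e = 0xa70f
+ 0xf757 = 0x9e67
One's complement: ~0x9e67
Checksum = 0x6198


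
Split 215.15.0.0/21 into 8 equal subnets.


New prefix = 21 + 3 = 24
Each subnet has 256 addresses
  215.15.0.0/24
  215.15.1.0/24
  215.15.2.0/24
  215.15.3.0/24
  215.15.4.0/24
  215.15.5.0/24
  215.15.6.0/24
  215.15.7.0/24
Subnets: 215.15.0.0/24, 215.15.1.0/24, 215.15.2.0/24, 215.15.3.0/24, 215.15.4.0/24, 215.15.5.0/24, 215.15.6.0/24, 215.15.7.0/24


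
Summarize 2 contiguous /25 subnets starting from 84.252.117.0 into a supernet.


Original prefix: /25
Number of subnets: 2 = 2^1
New prefix = 25 - 1 = 24
Supernet: 84.252.117.0/24


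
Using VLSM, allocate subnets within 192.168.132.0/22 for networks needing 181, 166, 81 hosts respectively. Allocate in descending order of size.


181 hosts -> /24 (254 usable): 192.168.132.0/24
166 hosts -> /24 (254 usable): 192.168.133.0/24
81 hosts -> /25 (126 usable): 192.168.134.0/25
Allocation: 192.168.132.0/24 (181 hosts, 254 usable); 192.168.133.0/24 (166 hosts, 254 usable); 192.168.134.0/25 (81 hosts, 126 usable)


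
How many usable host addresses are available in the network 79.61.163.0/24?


Host bits = 32 - 24 = 8
Total addresses = 2^8 = 256
Usable = total - 2 (network and broadcast)
Usable hosts: 254


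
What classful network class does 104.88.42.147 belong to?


First octet: 104
Binary: 01101000
0xxxxxxx -> Class A (1-126)
Class A, default mask 255.0.0.0 (/8)


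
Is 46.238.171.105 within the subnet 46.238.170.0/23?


Subnet network: 46.238.170.0
Test IP AND mask: 46.238.170.0
Yes, 46.238.171.105 is in 46.238.170.0/23


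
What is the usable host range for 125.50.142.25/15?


Network: 125.50.0.0
Broadcast: 125.51.255.255
First usable = network + 1
Last usable = broadcast - 1
Range: 125.50.0.1 to 125.51.255.254


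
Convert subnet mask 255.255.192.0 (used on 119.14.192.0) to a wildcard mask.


Subnet mask: 255.255.192.0
Wildcard = 255.255.255.255 - subnet mask
255 - 255 = 0
255 - 255 = 0
255 - 192 = 63
255 - 0 = 255
Wildcard: 0.0.63.255


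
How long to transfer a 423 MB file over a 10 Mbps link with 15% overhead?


Effective throughput = 10 * (1 - 15/100) = 8.5 Mbps
File size in Mb = 423 * 8 = 3384 Mb
Time = 3384 / 8.5
Time = 398.1176 seconds


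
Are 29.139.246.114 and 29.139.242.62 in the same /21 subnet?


Mask: 255.255.248.0
29.139.246.114 AND mask = 29.139.240.0
29.139.242.62 AND mask = 29.139.240.0
Yes, same subnet (29.139.240.0)


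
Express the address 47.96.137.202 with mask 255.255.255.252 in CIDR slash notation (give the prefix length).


Binary: 11111111.11111111.11111111.11111100
Count leading 1s
Prefix: /30


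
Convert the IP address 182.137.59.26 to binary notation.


182 = 10110110
137 = 10001001
59 = 00111011
26 = 00011010
Binary: 10110110.10001001.00111011.00011010


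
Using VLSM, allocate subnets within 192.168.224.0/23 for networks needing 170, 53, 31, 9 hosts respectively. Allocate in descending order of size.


170 hosts -> /24 (254 usable): 192.168.224.0/24
53 hosts -> /26 (62 usable): 192.168.225.0/26
31 hosts -> /26 (62 usable): 192.168.225.64/26
9 hosts -> /28 (14 usable): 192.168.225.128/28
Allocation: 192.168.224.0/24 (170 hosts, 254 usable); 192.168.225.0/26 (53 hosts, 62 usable); 192.168.225.64/26 (31 hosts, 62 usable); 192.168.225.128/28 (9 hosts, 14 usable)


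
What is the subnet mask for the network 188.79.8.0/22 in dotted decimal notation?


/22 means 22 network bits, 10 host bits
Binary: 11111111111111111111110000000000
Mask: 255.255.252.0


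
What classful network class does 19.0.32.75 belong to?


First octet: 19
Binary: 00010011
0xxxxxxx -> Class A (1-126)
Class A, default mask 255.0.0.0 (/8)


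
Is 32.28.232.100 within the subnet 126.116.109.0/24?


Subnet network: 126.116.109.0
Test IP AND mask: 32.28.232.0
No, 32.28.232.100 is not in 126.116.109.0/24


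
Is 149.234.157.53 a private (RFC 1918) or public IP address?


RFC 1918 private ranges:
  10.0.0.0/8 (10.0.0.0 - 10.255.255.255)
  172.16.0.0/12 (172.16.0.0 - 172.31.255.255)
  192.168.0.0/16 (192.168.0.0 - 192.168.255.255)
Public (not in any RFC 1918 range)


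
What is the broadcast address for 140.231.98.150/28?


Network: 140.231.98.144/28
Host bits = 4
Set all host bits to 1:
Broadcast: 140.231.98.159


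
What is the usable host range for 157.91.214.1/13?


Network: 157.88.0.0
Broadcast: 157.95.255.255
First usable = network + 1
Last usable = broadcast - 1
Range: 157.88.0.1 to 157.95.255.254


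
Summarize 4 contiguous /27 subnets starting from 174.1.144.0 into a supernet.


Original prefix: /27
Number of subnets: 4 = 2^2
New prefix = 27 - 2 = 25
Supernet: 174.1.144.0/25


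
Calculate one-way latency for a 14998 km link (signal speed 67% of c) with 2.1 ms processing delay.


Speed = 0.67 * 3e5 km/s = 201000 km/s
Propagation delay = 14998 / 201000 = 0.0746 s = 74.6169 ms
Processing delay = 2.1 ms
Total one-way latency = 76.7169 ms


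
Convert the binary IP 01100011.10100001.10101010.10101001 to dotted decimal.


01100011 = 99
10100001 = 161
10101010 = 170
10101001 = 169
IP: 99.161.170.169


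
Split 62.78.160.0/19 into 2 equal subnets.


New prefix = 19 + 1 = 20
Each subnet has 4096 addresses
  62.78.160.0/20
  62.78.176.0/20
Subnets: 62.78.160.0/20, 62.78.176.0/20


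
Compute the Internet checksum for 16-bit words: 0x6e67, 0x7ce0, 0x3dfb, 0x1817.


Sum all words (with carry folding):
+ 0x6e67 = 0x6e67
+ 0x7ce0 = 0xeb47
+ 0x3dfb = 0x2943
+ 0x1817 = 0x415a
One's complement: ~0x415a
Checksum = 0xbea5


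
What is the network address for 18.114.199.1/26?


IP:   00010010.01110010.11000111.00000001
Mask: 11111111.11111111.11111111.11000000
AND operation:
Net:  00010010.01110010.11000111.00000000
Network: 18.114.199.0/26


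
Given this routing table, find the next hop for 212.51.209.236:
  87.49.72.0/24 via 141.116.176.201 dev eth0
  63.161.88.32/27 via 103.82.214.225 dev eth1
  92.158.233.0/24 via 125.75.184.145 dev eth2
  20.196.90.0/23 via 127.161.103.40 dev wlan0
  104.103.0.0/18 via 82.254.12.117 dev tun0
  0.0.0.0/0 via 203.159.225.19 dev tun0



Longest prefix match for 212.51.209.236:
  /24 87.49.72.0: no
  /27 63.161.88.32: no
  /24 92.158.233.0: no
  /23 20.196.90.0: no
  /18 104.103.0.0: no
  /0 0.0.0.0: MATCH
Selected: next-hop 203.159.225.19 via tun0 (matched /0)


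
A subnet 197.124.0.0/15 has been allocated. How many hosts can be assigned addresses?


Host bits = 32 - 15 = 17
Total addresses = 2^17 = 131072
Usable = total - 2 (network and broadcast)
Usable hosts: 131070


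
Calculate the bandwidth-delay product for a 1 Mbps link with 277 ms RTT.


BDP = bandwidth * RTT
= 1 Mbps * 277 ms
= 1 * 1e6 * 277 / 1000 bits
= 277000 bits
= 34625 bytes
= 33.8135 KB
BDP = 277000 bits (34625 bytes)


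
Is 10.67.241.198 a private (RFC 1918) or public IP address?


RFC 1918 private ranges:
  10.0.0.0/8 (10.0.0.0 - 10.255.255.255)
  172.16.0.0/12 (172.16.0.0 - 172.31.255.255)
  192.168.0.0/16 (192.168.0.0 - 192.168.255.255)
Private (in 10.0.0.0/8)


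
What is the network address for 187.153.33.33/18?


IP:   10111011.10011001.00100001.00100001
Mask: 11111111.11111111.11000000.00000000
AND operation:
Net:  10111011.10011001.00000000.00000000
Network: 187.153.0.0/18


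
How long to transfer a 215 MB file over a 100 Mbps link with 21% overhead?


Effective throughput = 100 * (1 - 21/100) = 79 Mbps
File size in Mb = 215 * 8 = 1720 Mb
Time = 1720 / 79
Time = 21.7722 seconds


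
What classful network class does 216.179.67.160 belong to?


First octet: 216
Binary: 11011000
110xxxxx -> Class C (192-223)
Class C, default mask 255.255.255.0 (/24)


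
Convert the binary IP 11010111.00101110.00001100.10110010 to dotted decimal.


11010111 = 215
00101110 = 46
00001100 = 12
10110010 = 178
IP: 215.46.12.178


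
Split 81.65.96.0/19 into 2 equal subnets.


New prefix = 19 + 1 = 20
Each subnet has 4096 addresses
  81.65.96.0/20
  81.65.112.0/20
Subnets: 81.65.96.0/20, 81.65.112.0/20


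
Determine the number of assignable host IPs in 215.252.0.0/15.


Host bits = 32 - 15 = 17
Total addresses = 2^17 = 131072
Usable = total - 2 (network and broadcast)
Usable hosts: 131070


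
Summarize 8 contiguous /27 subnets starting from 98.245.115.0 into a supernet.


Original prefix: /27
Number of subnets: 8 = 2^3
New prefix = 27 - 3 = 24
Supernet: 98.245.115.0/24


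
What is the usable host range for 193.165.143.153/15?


Network: 193.164.0.0
Broadcast: 193.165.255.255
First usable = network + 1
Last usable = broadcast - 1
Range: 193.164.0.1 to 193.165.255.254


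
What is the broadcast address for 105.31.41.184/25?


Network: 105.31.41.128/25
Host bits = 7
Set all host bits to 1:
Broadcast: 105.31.41.255


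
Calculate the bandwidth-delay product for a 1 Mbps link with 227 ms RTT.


BDP = bandwidth * RTT
= 1 Mbps * 227 ms
= 1 * 1e6 * 227 / 1000 bits
= 227000 bits
= 28375 bytes
= 27.71 KB
BDP = 227000 bits (28375 bytes)


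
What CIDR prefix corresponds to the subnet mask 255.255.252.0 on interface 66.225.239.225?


Binary: 11111111.11111111.11111100.00000000
Count leading 1s
Prefix: /22


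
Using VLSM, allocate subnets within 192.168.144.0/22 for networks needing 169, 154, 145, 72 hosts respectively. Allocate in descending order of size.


169 hosts -> /24 (254 usable): 192.168.144.0/24
154 hosts -> /24 (254 usable): 192.168.145.0/24
145 hosts -> /24 (254 usable): 192.168.146.0/24
72 hosts -> /25 (126 usable): 192.168.147.0/25
Allocation: 192.168.144.0/24 (169 hosts, 254 usable); 192.168.145.0/24 (154 hosts, 254 usable); 192.168.146.0/24 (145 hosts, 254 usable); 192.168.147.0/25 (72 hosts, 126 usable)


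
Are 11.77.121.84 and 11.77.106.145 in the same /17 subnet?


Mask: 255.255.128.0
11.77.121.84 AND mask = 11.77.0.0
11.77.106.145 AND mask = 11.77.0.0
Yes, same subnet (11.77.0.0)


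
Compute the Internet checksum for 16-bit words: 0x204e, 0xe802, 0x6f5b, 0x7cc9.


Sum all words (with carry folding):
+ 0x204e = 0x204e
+ 0xe802 = 0x0851
+ 0x6f5b = 0x77ac
+ 0x7cc9 = 0xf475
One's complement: ~0xf475
Checksum = 0x0b8a


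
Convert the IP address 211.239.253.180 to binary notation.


211 = 11010011
239 = 11101111
253 = 11111101
180 = 10110100
Binary: 11010011.11101111.11111101.10110100


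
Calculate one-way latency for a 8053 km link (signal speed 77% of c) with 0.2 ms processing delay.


Speed = 0.77 * 3e5 km/s = 231000 km/s
Propagation delay = 8053 / 231000 = 0.0349 s = 34.8615 ms
Processing delay = 0.2 ms
Total one-way latency = 35.0615 ms


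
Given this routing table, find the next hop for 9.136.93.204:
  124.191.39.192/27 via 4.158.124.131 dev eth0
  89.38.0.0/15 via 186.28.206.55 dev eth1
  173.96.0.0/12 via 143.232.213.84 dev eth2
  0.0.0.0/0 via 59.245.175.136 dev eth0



Longest prefix match for 9.136.93.204:
  /27 124.191.39.192: no
  /15 89.38.0.0: no
  /12 173.96.0.0: no
  /0 0.0.0.0: MATCH
Selected: next-hop 59.245.175.136 via eth0 (matched /0)


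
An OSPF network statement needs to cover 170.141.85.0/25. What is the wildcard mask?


Subnet mask: 255.255.255.128
Wildcard = 255.255.255.255 - subnet mask
255 - 255 = 0
255 - 255 = 0
255 - 255 = 0
255 - 128 = 127
Wildcard: 0.0.0.127


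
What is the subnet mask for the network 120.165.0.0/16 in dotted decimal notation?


/16 means 16 network bits, 16 host bits
Binary: 11111111111111110000000000000000
Mask: 255.255.0.0


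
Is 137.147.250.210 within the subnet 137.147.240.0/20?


Subnet network: 137.147.240.0
Test IP AND mask: 137.147.240.0
Yes, 137.147.250.210 is in 137.147.240.0/20


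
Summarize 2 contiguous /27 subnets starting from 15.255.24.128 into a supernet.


Original prefix: /27
Number of subnets: 2 = 2^1
New prefix = 27 - 1 = 26
Supernet: 15.255.24.128/26


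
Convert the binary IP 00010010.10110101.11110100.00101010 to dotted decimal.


00010010 = 18
10110101 = 181
11110100 = 244
00101010 = 42
IP: 18.181.244.42


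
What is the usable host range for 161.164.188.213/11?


Network: 161.160.0.0
Broadcast: 161.191.255.255
First usable = network + 1
Last usable = broadcast - 1
Range: 161.160.0.1 to 161.191.255.254


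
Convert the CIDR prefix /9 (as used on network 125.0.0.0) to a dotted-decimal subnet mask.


/9 means 9 network bits, 23 host bits
Binary: 11111111100000000000000000000000
Mask: 255.128.0.0


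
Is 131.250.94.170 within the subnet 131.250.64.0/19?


Subnet network: 131.250.64.0
Test IP AND mask: 131.250.64.0
Yes, 131.250.94.170 is in 131.250.64.0/19


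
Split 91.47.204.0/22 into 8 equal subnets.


New prefix = 22 + 3 = 25
Each subnet has 128 addresses
  91.47.204.0/25
  91.47.204.128/25
  91.47.205.0/25
  91.47.205.128/25
  91.47.206.0/25
  91.47.206.128/25
  91.47.207.0/25
  91.47.207.128/25
Subnets: 91.47.204.0/25, 91.47.204.128/25, 91.47.205.0/25, 91.47.205.128/25, 91.47.206.0/25, 91.47.206.128/25, 91.47.207.0/25, 91.47.207.128/25


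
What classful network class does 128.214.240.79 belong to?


First octet: 128
Binary: 10000000
10xxxxxx -> Class B (128-191)
Class B, default mask 255.255.0.0 (/16)


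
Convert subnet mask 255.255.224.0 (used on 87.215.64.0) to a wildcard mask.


Subnet mask: 255.255.224.0
Wildcard = 255.255.255.255 - subnet mask
255 - 255 = 0
255 - 255 = 0
255 - 224 = 31
255 - 0 = 255
Wildcard: 0.0.31.255


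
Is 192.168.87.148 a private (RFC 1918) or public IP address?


RFC 1918 private ranges:
  10.0.0.0/8 (10.0.0.0 - 10.255.255.255)
  172.16.0.0/12 (172.16.0.0 - 172.31.255.255)
  192.168.0.0/16 (192.168.0.0 - 192.168.255.255)
Private (in 192.168.0.0/16)


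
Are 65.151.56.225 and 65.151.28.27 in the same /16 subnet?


Mask: 255.255.0.0
65.151.56.225 AND mask = 65.151.0.0
65.151.28.27 AND mask = 65.151.0.0
Yes, same subnet (65.151.0.0)


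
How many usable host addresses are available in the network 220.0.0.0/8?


Host bits = 32 - 8 = 24
Total addresses = 2^24 = 16777216
Usable = total - 2 (network and broadcast)
Usable hosts: 16777214


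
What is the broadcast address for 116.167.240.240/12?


Network: 116.160.0.0/12
Host bits = 20
Set all host bits to 1:
Broadcast: 116.175.255.255


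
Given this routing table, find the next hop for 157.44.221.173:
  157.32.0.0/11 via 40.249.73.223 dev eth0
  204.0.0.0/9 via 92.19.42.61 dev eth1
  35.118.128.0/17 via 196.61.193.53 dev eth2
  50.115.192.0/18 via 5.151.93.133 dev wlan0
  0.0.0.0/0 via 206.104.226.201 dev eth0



Longest prefix match for 157.44.221.173:
  /11 157.32.0.0: MATCH
  /9 204.0.0.0: no
  /17 35.118.128.0: no
  /18 50.115.192.0: no
  /0 0.0.0.0: MATCH
Selected: next-hop 40.249.73.223 via eth0 (matched /11)


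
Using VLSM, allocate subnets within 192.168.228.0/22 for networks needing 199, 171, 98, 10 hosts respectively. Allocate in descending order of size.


199 hosts -> /24 (254 usable): 192.168.228.0/24
171 hosts -> /24 (254 usable): 192.168.229.0/24
98 hosts -> /25 (126 usable): 192.168.230.0/25
10 hosts -> /28 (14 usable): 192.168.230.128/28
Allocation: 192.168.228.0/24 (199 hosts, 254 usable); 192.168.229.0/24 (171 hosts, 254 usable); 192.168.230.0/25 (98 hosts, 126 usable); 192.168.230.128/28 (10 hosts, 14 usable)


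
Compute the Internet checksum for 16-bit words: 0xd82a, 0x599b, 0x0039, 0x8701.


Sum all words (with carry folding):
+ 0xd82a = 0xd82a
+ 0x599b = 0x31c6
+ 0x0039 = 0x31ff
+ 0x8701 = 0xb900
One's complement: ~0xb900
Checksum = 0x46ff


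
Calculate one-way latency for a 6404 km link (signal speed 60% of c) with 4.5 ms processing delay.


Speed = 0.6 * 3e5 km/s = 180000 km/s
Propagation delay = 6404 / 180000 = 0.0356 s = 35.5778 ms
Processing delay = 4.5 ms
Total one-way latency = 40.0778 ms


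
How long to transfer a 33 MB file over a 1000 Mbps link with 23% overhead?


Effective throughput = 1000 * (1 - 23/100) = 770 Mbps
File size in Mb = 33 * 8 = 264 Mb
Time = 264 / 770
Time = 0.3429 seconds


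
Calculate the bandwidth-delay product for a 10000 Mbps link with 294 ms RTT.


BDP = bandwidth * RTT
= 10000 Mbps * 294 ms
= 10000 * 1e6 * 294 / 1000 bits
= 2940000000 bits
= 367500000 bytes
= 358886.7188 KB
BDP = 2940000000 bits (367500000 bytes)


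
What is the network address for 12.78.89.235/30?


IP:   00001100.01001110.01011001.11101011
Mask: 11111111.11111111.11111111.11111100
AND operation:
Net:  00001100.01001110.01011001.11101000
Network: 12.78.89.232/30


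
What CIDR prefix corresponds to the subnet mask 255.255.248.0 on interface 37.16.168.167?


Binary: 11111111.11111111.11111000.00000000
Count leading 1s
Prefix: /21


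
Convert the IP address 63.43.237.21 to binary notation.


63 = 00111111
43 = 00101011
237 = 11101101
21 = 00010101
Binary: 00111111.00101011.11101101.00010101


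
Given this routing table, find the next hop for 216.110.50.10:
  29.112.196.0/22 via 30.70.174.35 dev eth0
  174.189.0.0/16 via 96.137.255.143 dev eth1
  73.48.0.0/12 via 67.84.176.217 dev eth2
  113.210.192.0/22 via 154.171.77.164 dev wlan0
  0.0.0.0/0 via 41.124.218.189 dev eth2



Longest prefix match for 216.110.50.10:
  /22 29.112.196.0: no
  /16 174.189.0.0: no
  /12 73.48.0.0: no
  /22 113.210.192.0: no
  /0 0.0.0.0: MATCH
Selected: next-hop 41.124.218.189 via eth2 (matched /0)


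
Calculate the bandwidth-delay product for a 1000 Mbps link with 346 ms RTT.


BDP = bandwidth * RTT
= 1000 Mbps * 346 ms
= 1000 * 1e6 * 346 / 1000 bits
= 346000000 bits
= 43250000 bytes
= 42236.3281 KB
BDP = 346000000 bits (43250000 bytes)


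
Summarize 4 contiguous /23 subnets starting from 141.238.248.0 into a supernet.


Original prefix: /23
Number of subnets: 4 = 2^2
New prefix = 23 - 2 = 21
Supernet: 141.238.248.0/21


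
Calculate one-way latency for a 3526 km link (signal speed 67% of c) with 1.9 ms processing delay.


Speed = 0.67 * 3e5 km/s = 201000 km/s
Propagation delay = 3526 / 201000 = 0.0175 s = 17.5423 ms
Processing delay = 1.9 ms
Total one-way latency = 19.4423 ms


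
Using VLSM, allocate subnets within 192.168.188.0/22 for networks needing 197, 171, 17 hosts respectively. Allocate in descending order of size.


197 hosts -> /24 (254 usable): 192.168.188.0/24
171 hosts -> /24 (254 usable): 192.168.189.0/24
17 hosts -> /27 (30 usable): 192.168.190.0/27
Allocation: 192.168.188.0/24 (197 hosts, 254 usable); 192.168.189.0/24 (171 hosts, 254 usable); 192.168.190.0/27 (17 hosts, 30 usable)


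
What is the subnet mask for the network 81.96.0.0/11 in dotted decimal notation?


/11 means 11 network bits, 21 host bits
Binary: 11111111111000000000000000000000
Mask: 255.224.0.0


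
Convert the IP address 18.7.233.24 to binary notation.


18 = 00010010
7 = 00000111
233 = 11101001
24 = 00011000
Binary: 00010010.00000111.11101001.00011000


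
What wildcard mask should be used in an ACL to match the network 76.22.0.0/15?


Subnet mask: 255.254.0.0
Wildcard = 255.255.255.255 - subnet mask
255 - 255 = 0
255 - 254 = 1
255 - 0 = 255
255 - 0 = 255
Wildcard: 0.1.255.255


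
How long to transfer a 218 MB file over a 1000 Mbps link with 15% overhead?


Effective throughput = 1000 * (1 - 15/100) = 850 Mbps
File size in Mb = 218 * 8 = 1744 Mb
Time = 1744 / 850
Time = 2.0518 seconds


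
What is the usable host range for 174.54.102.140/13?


Network: 174.48.0.0
Broadcast: 174.55.255.255
First usable = network + 1
Last usable = broadcast - 1
Range: 174.48.0.1 to 174.55.255.254


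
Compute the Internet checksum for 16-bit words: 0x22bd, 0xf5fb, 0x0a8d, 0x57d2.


Sum all words (with carry folding):
+ 0x22bd = 0x22bd
+ 0xf5fb = 0x18b9
+ 0x0a8d = 0x2346
+ 0x57d2 = 0x7b18
One's complement: ~0x7b18
Checksum = 0x84e7


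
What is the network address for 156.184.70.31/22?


IP:   10011100.10111000.01000110.00011111
Mask: 11111111.11111111.11111100.00000000
AND operation:
Net:  10011100.10111000.01000100.00000000
Network: 156.184.68.0/22


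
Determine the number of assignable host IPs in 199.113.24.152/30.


Host bits = 32 - 30 = 2
Total addresses = 2^2 = 4
Usable = total - 2 (network and broadcast)
Usable hosts: 2


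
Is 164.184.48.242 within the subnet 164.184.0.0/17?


Subnet network: 164.184.0.0
Test IP AND mask: 164.184.0.0
Yes, 164.184.48.242 is in 164.184.0.0/17


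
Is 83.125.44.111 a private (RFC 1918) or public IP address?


RFC 1918 private ranges:
  10.0.0.0/8 (10.0.0.0 - 10.255.255.255)
  172.16.0.0/12 (172.16.0.0 - 172.31.255.255)
  192.168.0.0/16 (192.168.0.0 - 192.168.255.255)
Public (not in any RFC 1918 range)


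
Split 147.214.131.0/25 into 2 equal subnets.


New prefix = 25 + 1 = 26
Each subnet has 64 addresses
  147.214.131.0/26
  147.214.131.64/26
Subnets: 147.214.131.0/26, 147.214.131.64/26


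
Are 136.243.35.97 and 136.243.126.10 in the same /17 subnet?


Mask: 255.255.128.0
136.243.35.97 AND mask = 136.243.0.0
136.243.126.10 AND mask = 136.243.0.0
Yes, same subnet (136.243.0.0)


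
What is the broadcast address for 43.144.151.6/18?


Network: 43.144.128.0/18
Host bits = 14
Set all host bits to 1:
Broadcast: 43.144.191.255


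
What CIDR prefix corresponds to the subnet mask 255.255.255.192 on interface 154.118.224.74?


Binary: 11111111.11111111.11111111.11000000
Count leading 1s
Prefix: /26


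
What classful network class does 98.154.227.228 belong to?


First octet: 98
Binary: 01100010
0xxxxxxx -> Class A (1-126)
Class A, default mask 255.0.0.0 (/8)


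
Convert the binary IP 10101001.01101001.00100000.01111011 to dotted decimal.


10101001 = 169
01101001 = 105
00100000 = 32
01111011 = 123
IP: 169.105.32.123


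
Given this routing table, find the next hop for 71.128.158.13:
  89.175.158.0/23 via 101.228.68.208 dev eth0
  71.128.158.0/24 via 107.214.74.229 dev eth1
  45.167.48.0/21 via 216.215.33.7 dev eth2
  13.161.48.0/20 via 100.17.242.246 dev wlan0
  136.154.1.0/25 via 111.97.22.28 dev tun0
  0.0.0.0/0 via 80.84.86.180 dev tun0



Longest prefix match for 71.128.158.13:
  /23 89.175.158.0: no
  /24 71.128.158.0: MATCH
  /21 45.167.48.0: no
  /20 13.161.48.0: no
  /25 136.154.1.0: no
  /0 0.0.0.0: MATCH
Selected: next-hop 107.214.74.229 via eth1 (matched /24)


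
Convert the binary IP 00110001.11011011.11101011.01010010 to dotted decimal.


00110001 = 49
11011011 = 219
11101011 = 235
01010010 = 82
IP: 49.219.235.82


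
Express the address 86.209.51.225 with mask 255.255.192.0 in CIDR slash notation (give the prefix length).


Binary: 11111111.11111111.11000000.00000000
Count leading 1s
Prefix: /18


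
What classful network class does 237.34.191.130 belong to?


First octet: 237
Binary: 11101101
1110xxxx -> Class D (224-239)
Class D (multicast), default mask N/A


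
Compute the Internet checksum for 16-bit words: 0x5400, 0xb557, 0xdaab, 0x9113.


Sum all words (with carry folding):
+ 0x5400 = 0x5400
+ 0xb557 = 0x0958
+ 0xdaab = 0xe403
+ 0x9113 = 0x7517
One's complement: ~0x7517
Checksum = 0x8ae8


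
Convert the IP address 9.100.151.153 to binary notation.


9 = 00001001
100 = 01100100
151 = 10010111
153 = 10011001
Binary: 00001001.01100100.10010111.10011001


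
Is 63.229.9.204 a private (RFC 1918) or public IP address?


RFC 1918 private ranges:
  10.0.0.0/8 (10.0.0.0 - 10.255.255.255)
  172.16.0.0/12 (172.16.0.0 - 172.31.255.255)
  192.168.0.0/16 (192.168.0.0 - 192.168.255.255)
Public (not in any RFC 1918 range)


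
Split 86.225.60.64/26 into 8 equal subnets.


New prefix = 26 + 3 = 29
Each subnet has 8 addresses
  86.225.60.64/29
  86.225.60.72/29
  86.225.60.80/29
  86.225.60.88/29
  86.225.60.96/29
  86.225.60.104/29
  86.225.60.112/29
  86.225.60.120/29
Subnets: 86.225.60.64/29, 86.225.60.72/29, 86.225.60.80/29, 86.225.60.88/29, 86.225.60.96/29, 86.225.60.104/29, 86.225.60.112/29, 86.225.60.120/29


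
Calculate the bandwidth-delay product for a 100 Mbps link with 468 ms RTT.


BDP = bandwidth * RTT
= 100 Mbps * 468 ms
= 100 * 1e6 * 468 / 1000 bits
= 46800000 bits
= 5850000 bytes
= 5712.8906 KB
BDP = 46800000 bits (5850000 bytes)


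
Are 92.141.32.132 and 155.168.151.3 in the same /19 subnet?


Mask: 255.255.224.0
92.141.32.132 AND mask = 92.141.32.0
155.168.151.3 AND mask = 155.168.128.0
No, different subnets (92.141.32.0 vs 155.168.128.0)


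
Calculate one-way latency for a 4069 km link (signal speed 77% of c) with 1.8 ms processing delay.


Speed = 0.77 * 3e5 km/s = 231000 km/s
Propagation delay = 4069 / 231000 = 0.0176 s = 17.6147 ms
Processing delay = 1.8 ms
Total one-way latency = 19.4147 ms


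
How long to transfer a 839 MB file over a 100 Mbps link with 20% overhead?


Effective throughput = 100 * (1 - 20/100) = 80 Mbps
File size in Mb = 839 * 8 = 6712 Mb
Time = 6712 / 80
Time = 83.9 seconds


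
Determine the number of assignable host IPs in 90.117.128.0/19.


Host bits = 32 - 19 = 13
Total addresses = 2^13 = 8192
Usable = total - 2 (network and broadcast)
Usable hosts: 8190


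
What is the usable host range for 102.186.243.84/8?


Network: 102.0.0.0
Broadcast: 102.255.255.255
First usable = network + 1
Last usable = broadcast - 1
Range: 102.0.0.1 to 102.255.255.254


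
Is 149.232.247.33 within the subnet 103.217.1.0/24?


Subnet network: 103.217.1.0
Test IP AND mask: 149.232.247.0
No, 149.232.247.33 is not in 103.217.1.0/24


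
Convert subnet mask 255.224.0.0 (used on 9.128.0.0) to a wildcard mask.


Subnet mask: 255.224.0.0
Wildcard = 255.255.255.255 - subnet mask
255 - 255 = 0
255 - 224 = 31
255 - 0 = 255
255 - 0 = 255
Wildcard: 0.31.255.255


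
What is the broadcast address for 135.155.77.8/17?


Network: 135.155.0.0/17
Host bits = 15
Set all host bits to 1:
Broadcast: 135.155.127.255


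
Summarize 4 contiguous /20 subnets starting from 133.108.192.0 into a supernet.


Original prefix: /20
Number of subnets: 4 = 2^2
New prefix = 20 - 2 = 18
Supernet: 133.108.192.0/18


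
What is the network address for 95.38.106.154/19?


IP:   01011111.00100110.01101010.10011010
Mask: 11111111.11111111.11100000.00000000
AND operation:
Net:  01011111.00100110.01100000.00000000
Network: 95.38.96.0/19


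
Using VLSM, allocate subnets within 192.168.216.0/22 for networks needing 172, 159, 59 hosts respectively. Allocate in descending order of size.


172 hosts -> /24 (254 usable): 192.168.216.0/24
159 hosts -> /24 (254 usable): 192.168.217.0/24
59 hosts -> /26 (62 usable): 192.168.218.0/26
Allocation: 192.168.216.0/24 (172 hosts, 254 usable); 192.168.217.0/24 (159 hosts, 254 usable); 192.168.218.0/26 (59 hosts, 62 usable)


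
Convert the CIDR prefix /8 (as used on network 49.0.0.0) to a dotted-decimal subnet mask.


/8 means 8 network bits, 24 host bits
Binary: 11111111000000000000000000000000
Mask: 255.0.0.0


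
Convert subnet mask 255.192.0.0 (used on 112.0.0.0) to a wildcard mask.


Subnet mask: 255.192.0.0
Wildcard = 255.255.255.255 - subnet mask
255 - 255 = 0
255 - 192 = 63
255 - 0 = 255
255 - 0 = 255
Wildcard: 0.63.255.255


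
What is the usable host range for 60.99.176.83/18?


Network: 60.99.128.0
Broadcast: 60.99.191.255
First usable = network + 1
Last usable = broadcast - 1
Range: 60.99.128.1 to 60.99.191.254


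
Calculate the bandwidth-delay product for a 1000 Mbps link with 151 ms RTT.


BDP = bandwidth * RTT
= 1000 Mbps * 151 ms
= 1000 * 1e6 * 151 / 1000 bits
= 151000000 bits
= 18875000 bytes
= 18432.6172 KB
BDP = 151000000 bits (18875000 bytes)


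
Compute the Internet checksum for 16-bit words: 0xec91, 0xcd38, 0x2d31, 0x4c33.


Sum all words (with carry folding):
+ 0xec91 = 0xec91
+ 0xcd38 = 0xb9ca
+ 0x2d31 = 0xe6fb
+ 0x4c33 = 0x332f
One's complement: ~0x332f
Checksum = 0xccd0


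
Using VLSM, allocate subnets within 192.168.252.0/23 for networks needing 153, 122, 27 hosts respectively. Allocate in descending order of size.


153 hosts -> /24 (254 usable): 192.168.252.0/24
122 hosts -> /25 (126 usable): 192.168.253.0/25
27 hosts -> /27 (30 usable): 192.168.253.128/27
Allocation: 192.168.252.0/24 (153 hosts, 254 usable); 192.168.253.0/25 (122 hosts, 126 usable); 192.168.253.128/27 (27 hosts, 30 usable)


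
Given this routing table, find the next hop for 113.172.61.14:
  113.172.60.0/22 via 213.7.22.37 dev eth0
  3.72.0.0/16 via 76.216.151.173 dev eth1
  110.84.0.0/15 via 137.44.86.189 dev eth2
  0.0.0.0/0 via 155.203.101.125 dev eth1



Longest prefix match for 113.172.61.14:
  /22 113.172.60.0: MATCH
  /16 3.72.0.0: no
  /15 110.84.0.0: no
  /0 0.0.0.0: MATCH
Selected: next-hop 213.7.22.37 via eth0 (matched /22)


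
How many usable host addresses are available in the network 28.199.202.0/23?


Host bits = 32 - 23 = 9
Total addresses = 2^9 = 512
Usable = total - 2 (network and broadcast)
Usable hosts: 510


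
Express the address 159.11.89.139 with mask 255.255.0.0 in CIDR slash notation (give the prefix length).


Binary: 11111111.11111111.00000000.00000000
Count leading 1s
Prefix: /16


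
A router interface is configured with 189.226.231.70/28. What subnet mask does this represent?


/28 means 28 network bits, 4 host bits
Binary: 11111111111111111111111111110000
Mask: 255.255.255.240


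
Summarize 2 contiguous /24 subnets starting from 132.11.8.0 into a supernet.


Original prefix: /24
Number of subnets: 2 = 2^1
New prefix = 24 - 1 = 23
Supernet: 132.11.8.0/23


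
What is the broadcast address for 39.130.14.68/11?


Network: 39.128.0.0/11
Host bits = 21
Set all host bits to 1:
Broadcast: 39.159.255.255


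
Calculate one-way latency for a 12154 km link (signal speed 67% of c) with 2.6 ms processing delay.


Speed = 0.67 * 3e5 km/s = 201000 km/s
Propagation delay = 12154 / 201000 = 0.0605 s = 60.4677 ms
Processing delay = 2.6 ms
Total one-way latency = 63.0677 ms


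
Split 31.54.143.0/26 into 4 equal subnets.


New prefix = 26 + 2 = 28
Each subnet has 16 addresses
  31.54.143.0/28
  31.54.143.16/28
  31.54.143.32/28
  31.54.143.48/28
Subnets: 31.54.143.0/28, 31.54.143.16/28, 31.54.143.32/28, 31.54.143.48/28


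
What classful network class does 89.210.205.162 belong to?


First octet: 89
Binary: 01011001
0xxxxxxx -> Class A (1-126)
Class A, default mask 255.0.0.0 (/8)


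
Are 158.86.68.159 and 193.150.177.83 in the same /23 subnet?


Mask: 255.255.254.0
158.86.68.159 AND mask = 158.86.68.0
193.150.177.83 AND mask = 193.150.176.0
No, different subnets (158.86.68.0 vs 193.150.176.0)


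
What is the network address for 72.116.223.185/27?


IP:   01001000.01110100.11011111.10111001
Mask: 11111111.11111111.11111111.11100000
AND operation:
Net:  01001000.01110100.11011111.10100000
Network: 72.116.223.160/27


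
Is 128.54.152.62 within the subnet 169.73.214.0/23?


Subnet network: 169.73.214.0
Test IP AND mask: 128.54.152.0
No, 128.54.152.62 is not in 169.73.214.0/23


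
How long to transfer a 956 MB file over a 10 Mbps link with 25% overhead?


Effective throughput = 10 * (1 - 25/100) = 7.5 Mbps
File size in Mb = 956 * 8 = 7648 Mb
Time = 7648 / 7.5
Time = 1019.7333 seconds


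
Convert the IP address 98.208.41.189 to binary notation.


98 = 01100010
208 = 11010000
41 = 00101001
189 = 10111101
Binary: 01100010.11010000.00101001.10111101


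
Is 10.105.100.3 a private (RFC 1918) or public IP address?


RFC 1918 private ranges:
  10.0.0.0/8 (10.0.0.0 - 10.255.255.255)
  172.16.0.0/12 (172.16.0.0 - 172.31.255.255)
  192.168.0.0/16 (192.168.0.0 - 192.168.255.255)
Private (in 10.0.0.0/8)


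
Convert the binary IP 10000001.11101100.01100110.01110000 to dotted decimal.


10000001 = 129
11101100 = 236
01100110 = 102
01110000 = 112
IP: 129.236.102.112


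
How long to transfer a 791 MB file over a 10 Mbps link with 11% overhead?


Effective throughput = 10 * (1 - 11/100) = 8.9 Mbps
File size in Mb = 791 * 8 = 6328 Mb
Time = 6328 / 8.9
Time = 711.0112 seconds


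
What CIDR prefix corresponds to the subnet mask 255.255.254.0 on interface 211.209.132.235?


Binary: 11111111.11111111.11111110.00000000
Count leading 1s
Prefix: /23


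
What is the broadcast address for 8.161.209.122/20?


Network: 8.161.208.0/20
Host bits = 12
Set all host bits to 1:
Broadcast: 8.161.223.255


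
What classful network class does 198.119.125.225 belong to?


First octet: 198
Binary: 11000110
110xxxxx -> Class C (192-223)
Class C, default mask 255.255.255.0 (/24)


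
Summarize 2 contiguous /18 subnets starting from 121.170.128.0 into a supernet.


Original prefix: /18
Number of subnets: 2 = 2^1
New prefix = 18 - 1 = 17
Supernet: 121.170.128.0/17


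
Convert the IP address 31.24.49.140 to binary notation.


31 = 00011111
24 = 00011000
49 = 00110001
140 = 10001100
Binary: 00011111.00011000.00110001.10001100


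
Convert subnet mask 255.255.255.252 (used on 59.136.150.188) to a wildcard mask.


Subnet mask: 255.255.255.252
Wildcard = 255.255.255.255 - subnet mask
255 - 255 = 0
255 - 255 = 0
255 - 255 = 0
255 - 252 = 3
Wildcard: 0.0.0.3


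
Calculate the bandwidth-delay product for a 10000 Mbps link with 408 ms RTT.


BDP = bandwidth * RTT
= 10000 Mbps * 408 ms
= 10000 * 1e6 * 408 / 1000 bits
= 4080000000 bits
= 510000000 bytes
= 498046.875 KB
BDP = 4080000000 bits (510000000 bytes)


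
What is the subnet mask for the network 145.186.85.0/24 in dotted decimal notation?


/24 means 24 network bits, 8 host bits
Binary: 11111111111111111111111100000000
Mask: 255.255.255.0


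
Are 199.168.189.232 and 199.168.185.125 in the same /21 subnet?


Mask: 255.255.248.0
199.168.189.232 AND mask = 199.168.184.0
199.168.185.125 AND mask = 199.168.184.0
Yes, same subnet (199.168.184.0)


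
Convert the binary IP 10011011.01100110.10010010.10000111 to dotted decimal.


10011011 = 155
01100110 = 102
10010010 = 146
10000111 = 135
IP: 155.102.146.135


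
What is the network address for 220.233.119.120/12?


IP:   11011100.11101001.01110111.01111000
Mask: 11111111.11110000.00000000.00000000
AND operation:
Net:  11011100.11100000.00000000.00000000
Network: 220.224.0.0/12


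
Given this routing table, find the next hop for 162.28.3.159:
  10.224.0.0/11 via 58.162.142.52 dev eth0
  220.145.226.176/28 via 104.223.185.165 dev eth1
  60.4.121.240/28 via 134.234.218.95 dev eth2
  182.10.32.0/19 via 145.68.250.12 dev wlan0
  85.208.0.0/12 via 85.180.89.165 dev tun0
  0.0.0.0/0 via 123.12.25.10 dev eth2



Longest prefix match for 162.28.3.159:
  /11 10.224.0.0: no
  /28 220.145.226.176: no
  /28 60.4.121.240: no
  /19 182.10.32.0: no
  /12 85.208.0.0: no
  /0 0.0.0.0: MATCH
Selected: next-hop 123.12.25.10 via eth2 (matched /0)


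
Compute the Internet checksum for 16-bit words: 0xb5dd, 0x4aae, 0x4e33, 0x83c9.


Sum all words (with carry folding):
+ 0xb5dd = 0xb5dd
+ 0x4aae = 0x008c
+ 0x4e33 = 0x4ebf
+ 0x83c9 = 0xd288
One's complement: ~0xd288
Checksum = 0x2d77
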